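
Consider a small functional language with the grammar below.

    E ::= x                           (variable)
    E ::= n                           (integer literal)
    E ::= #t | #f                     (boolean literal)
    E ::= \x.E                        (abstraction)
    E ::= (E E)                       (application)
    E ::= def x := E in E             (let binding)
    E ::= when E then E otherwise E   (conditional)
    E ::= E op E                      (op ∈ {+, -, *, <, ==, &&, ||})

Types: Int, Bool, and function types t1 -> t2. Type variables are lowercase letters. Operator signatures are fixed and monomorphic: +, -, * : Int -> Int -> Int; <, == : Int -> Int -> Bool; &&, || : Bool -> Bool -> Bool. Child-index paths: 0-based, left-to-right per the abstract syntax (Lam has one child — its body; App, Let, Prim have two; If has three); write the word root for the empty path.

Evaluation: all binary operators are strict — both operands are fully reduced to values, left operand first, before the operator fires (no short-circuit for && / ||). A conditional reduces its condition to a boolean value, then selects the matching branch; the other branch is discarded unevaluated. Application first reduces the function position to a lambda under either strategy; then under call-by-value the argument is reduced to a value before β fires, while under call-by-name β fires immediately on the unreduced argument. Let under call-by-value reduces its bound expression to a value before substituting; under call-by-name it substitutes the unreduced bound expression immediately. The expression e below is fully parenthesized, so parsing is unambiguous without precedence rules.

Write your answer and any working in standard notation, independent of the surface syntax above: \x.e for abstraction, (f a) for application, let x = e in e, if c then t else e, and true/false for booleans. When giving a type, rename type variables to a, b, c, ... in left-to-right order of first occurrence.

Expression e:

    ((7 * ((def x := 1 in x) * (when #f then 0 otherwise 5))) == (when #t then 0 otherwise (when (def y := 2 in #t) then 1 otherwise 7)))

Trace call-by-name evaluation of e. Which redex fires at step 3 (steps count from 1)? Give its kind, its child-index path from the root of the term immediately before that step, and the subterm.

Working:
step 0: ((7 * ((let x = 1 in x) * (if false then 0 else 5))) == (if true then 0 else (if (let y = 2 in true) then 1 else 7)))
step 1: [let@0.1.0] ((7 * (1 * (if false then 0 else 5))) == (if true then 0 else (if (let y = 2 in true) then 1 else 7)))
step 2: [if@0.1.1] ((7 * (1 * 5)) == (if true then 0 else (if (let y = 2 in true) then 1 else 7)))
step 3: [delta@0.1] ((7 * 5) == (if true then 0 else (if (let y = 2 in true) then 1 else 7)))

Answer: delta at 0.1 : (1 * 5)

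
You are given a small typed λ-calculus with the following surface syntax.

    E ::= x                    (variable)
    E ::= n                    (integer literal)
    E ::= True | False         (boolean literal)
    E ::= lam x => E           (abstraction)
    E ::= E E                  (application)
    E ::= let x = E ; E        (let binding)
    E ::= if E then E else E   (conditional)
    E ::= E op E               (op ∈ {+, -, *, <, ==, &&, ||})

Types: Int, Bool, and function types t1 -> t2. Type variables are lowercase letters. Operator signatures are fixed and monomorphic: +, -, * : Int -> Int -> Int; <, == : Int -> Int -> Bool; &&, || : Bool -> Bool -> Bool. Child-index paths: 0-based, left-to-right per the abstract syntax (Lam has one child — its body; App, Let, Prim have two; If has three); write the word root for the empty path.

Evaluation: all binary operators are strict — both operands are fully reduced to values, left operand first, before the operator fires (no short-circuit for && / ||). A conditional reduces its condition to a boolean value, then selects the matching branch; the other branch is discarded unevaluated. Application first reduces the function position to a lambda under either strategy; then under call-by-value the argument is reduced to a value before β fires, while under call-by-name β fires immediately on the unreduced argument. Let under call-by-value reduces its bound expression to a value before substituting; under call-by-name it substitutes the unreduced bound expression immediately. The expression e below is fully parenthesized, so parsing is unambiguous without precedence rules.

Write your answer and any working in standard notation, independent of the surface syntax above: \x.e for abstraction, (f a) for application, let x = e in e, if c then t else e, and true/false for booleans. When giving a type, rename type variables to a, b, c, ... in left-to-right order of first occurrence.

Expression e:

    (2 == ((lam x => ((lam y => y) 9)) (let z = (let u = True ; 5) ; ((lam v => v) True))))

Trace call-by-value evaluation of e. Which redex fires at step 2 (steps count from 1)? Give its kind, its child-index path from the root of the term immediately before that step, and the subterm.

Answer: let at 1.1 : (let z = 5 in ((\v.v) true))

Working:
step 0: (2 == ((\x.((\y.y) 9)) (let z = (let u = true in 5) in ((\v.v) true))))
step 1: [let@1.1.0] (2 == ((\x.((\y.y) 9)) (let z = 5 in ((\v.v) true))))
step 2: [let@1.1] (2 == ((\x.((\y.y) 9)) ((\v.v) true)))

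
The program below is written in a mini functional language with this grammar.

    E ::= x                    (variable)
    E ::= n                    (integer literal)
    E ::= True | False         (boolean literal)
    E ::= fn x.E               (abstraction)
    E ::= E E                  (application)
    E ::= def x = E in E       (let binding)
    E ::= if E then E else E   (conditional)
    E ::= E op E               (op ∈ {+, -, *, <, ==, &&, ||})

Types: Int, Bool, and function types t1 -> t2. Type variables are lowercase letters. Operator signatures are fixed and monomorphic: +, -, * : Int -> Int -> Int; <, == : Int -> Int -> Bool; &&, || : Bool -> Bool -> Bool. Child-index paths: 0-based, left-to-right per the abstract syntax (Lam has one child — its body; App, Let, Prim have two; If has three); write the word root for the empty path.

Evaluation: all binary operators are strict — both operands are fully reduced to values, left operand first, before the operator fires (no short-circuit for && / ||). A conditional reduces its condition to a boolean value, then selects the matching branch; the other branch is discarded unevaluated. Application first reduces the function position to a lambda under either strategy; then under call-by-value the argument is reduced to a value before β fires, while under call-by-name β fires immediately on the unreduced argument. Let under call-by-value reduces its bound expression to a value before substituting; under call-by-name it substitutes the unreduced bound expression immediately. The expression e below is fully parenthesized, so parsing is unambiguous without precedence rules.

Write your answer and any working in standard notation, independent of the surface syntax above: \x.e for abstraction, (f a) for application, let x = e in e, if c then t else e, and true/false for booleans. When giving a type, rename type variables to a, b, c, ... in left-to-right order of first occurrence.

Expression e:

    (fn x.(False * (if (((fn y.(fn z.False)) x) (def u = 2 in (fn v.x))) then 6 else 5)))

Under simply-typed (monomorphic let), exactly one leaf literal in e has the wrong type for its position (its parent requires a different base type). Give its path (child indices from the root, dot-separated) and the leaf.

Answer: 0.0 : false

Trace:
  unify Bool ~ Int
  FAIL: mismatch Bool ~ Int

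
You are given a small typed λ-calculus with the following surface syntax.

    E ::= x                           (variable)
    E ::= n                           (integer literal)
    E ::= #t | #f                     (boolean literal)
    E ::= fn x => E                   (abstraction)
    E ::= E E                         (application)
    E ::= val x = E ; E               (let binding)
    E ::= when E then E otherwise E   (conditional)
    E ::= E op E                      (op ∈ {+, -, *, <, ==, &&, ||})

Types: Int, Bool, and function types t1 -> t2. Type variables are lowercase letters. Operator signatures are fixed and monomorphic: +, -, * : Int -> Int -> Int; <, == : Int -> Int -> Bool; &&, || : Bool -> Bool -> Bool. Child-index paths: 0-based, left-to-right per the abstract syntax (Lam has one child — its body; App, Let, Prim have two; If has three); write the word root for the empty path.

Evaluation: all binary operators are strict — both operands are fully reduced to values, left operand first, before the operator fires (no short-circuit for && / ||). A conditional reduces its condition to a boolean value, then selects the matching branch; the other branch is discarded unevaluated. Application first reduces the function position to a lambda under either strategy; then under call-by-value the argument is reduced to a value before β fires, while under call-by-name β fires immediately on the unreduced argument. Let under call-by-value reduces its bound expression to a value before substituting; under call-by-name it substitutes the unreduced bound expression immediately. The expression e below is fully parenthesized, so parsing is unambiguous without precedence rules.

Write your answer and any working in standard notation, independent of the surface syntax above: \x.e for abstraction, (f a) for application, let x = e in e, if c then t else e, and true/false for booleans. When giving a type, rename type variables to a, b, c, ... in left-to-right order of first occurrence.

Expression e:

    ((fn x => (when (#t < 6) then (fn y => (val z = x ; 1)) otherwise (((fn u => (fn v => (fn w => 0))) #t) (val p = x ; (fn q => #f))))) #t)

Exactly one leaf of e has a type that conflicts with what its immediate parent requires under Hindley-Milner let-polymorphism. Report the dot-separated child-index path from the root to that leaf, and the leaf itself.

Working:
  unify Bool ~ Int
  FAIL: mismatch Bool ~ Int

Answer: 0.0.0.0 : true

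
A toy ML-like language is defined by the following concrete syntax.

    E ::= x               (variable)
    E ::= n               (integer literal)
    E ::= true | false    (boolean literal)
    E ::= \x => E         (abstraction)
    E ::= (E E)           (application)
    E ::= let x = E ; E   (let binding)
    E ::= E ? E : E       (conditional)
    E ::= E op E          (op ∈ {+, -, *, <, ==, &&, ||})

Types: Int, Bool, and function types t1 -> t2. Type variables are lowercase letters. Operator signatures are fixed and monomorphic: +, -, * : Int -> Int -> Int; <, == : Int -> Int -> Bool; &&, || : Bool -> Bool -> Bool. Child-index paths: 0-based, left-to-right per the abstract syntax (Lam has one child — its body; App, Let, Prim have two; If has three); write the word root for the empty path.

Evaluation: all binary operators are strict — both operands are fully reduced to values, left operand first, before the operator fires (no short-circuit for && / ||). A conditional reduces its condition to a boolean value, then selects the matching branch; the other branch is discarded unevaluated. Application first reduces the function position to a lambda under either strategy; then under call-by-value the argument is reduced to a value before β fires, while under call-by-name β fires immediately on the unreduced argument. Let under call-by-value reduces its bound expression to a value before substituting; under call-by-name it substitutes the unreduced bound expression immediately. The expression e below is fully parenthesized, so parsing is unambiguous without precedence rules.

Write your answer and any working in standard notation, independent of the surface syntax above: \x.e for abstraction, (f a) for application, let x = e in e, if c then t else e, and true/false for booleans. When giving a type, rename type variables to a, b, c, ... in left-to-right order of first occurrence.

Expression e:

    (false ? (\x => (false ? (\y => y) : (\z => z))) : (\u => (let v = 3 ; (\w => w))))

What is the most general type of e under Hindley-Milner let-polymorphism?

Working:
  unify Bool ~ Bool
  unify Bool ~ Bool
y : b
\y._ : b -> b
z : c
\z._ : c -> c
  unify b -> b ~ c -> c
  unify b ~ c
  unify c ~ c
\x._ : a -> c -> c
let v : Int
w : e
\w._ : e -> e
\u._ : d -> e -> e
  unify a -> c -> c ~ d -> e -> e
  unify a ~ d
  unify c -> c ~ e -> e
  unify c ~ e
  unify e ~ e

Answer: a -> b -> b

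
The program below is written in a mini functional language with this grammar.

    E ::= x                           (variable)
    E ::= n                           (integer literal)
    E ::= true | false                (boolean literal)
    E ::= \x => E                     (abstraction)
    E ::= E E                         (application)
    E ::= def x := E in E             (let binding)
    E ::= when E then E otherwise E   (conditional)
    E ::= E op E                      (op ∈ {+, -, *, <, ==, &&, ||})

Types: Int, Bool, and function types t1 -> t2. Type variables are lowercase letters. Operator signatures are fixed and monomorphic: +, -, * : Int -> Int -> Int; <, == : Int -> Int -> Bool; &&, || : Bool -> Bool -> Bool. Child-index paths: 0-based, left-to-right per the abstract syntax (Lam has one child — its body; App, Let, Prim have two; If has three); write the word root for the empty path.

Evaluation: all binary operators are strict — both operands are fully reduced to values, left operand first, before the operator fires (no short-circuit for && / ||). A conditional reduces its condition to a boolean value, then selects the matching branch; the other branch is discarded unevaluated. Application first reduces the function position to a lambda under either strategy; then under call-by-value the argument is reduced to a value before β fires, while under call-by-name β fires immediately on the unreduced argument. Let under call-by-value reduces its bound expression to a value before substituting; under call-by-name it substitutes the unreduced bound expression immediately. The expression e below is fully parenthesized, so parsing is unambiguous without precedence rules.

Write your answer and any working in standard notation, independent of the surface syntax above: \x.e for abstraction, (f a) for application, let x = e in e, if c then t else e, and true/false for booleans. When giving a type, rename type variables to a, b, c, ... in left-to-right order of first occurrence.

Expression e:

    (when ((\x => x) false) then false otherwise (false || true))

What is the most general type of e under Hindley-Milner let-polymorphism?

Answer: Bool

Working:
x : a
\x._ : a -> a
  unify a -> a ~ Bool -> b
  unify a ~ Bool
  unify Bool ~ b
_ _ : Bool
  unify Bool ~ Bool
  unify Bool ~ Bool
  unify Bool ~ Bool
  unify Bool ~ Bool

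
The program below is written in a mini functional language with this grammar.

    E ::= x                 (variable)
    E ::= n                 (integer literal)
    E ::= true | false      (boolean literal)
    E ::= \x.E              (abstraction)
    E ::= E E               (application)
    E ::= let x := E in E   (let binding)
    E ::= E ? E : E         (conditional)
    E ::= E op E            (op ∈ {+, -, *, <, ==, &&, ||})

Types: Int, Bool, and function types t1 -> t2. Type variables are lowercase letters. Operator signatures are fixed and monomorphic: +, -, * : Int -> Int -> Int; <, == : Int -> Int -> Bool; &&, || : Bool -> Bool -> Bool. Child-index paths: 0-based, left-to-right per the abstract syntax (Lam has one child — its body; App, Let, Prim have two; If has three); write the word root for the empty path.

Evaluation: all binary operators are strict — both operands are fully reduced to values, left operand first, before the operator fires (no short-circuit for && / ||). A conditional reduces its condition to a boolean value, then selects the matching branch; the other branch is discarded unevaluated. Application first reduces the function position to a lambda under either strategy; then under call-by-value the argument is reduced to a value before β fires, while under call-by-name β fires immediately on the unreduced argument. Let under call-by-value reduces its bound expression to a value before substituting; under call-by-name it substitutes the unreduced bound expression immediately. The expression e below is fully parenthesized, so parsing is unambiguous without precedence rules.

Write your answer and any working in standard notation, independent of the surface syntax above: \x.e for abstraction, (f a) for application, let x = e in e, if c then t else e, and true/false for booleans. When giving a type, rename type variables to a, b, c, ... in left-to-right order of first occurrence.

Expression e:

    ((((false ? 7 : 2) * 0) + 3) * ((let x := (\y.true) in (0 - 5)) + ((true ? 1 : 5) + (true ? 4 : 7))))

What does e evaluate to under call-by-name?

Answer: 0

Derivation:
step 0: ((((if false then 7 else 2) * 0) + 3) * ((let x = (\y.true) in (0 - 5)) + ((if true then 1 else 5) + (if true then 4 else 7))))
step 1: [if@0.0.0] (((2 * 0) + 3) * ((let x = (\y.true) in (0 - 5)) + ((if true then 1 else 5) + (if true then 4 else 7))))
step 2: [delta@0.0] ((0 + 3) * ((let x = (\y.true) in (0 - 5)) + ((if true then 1 else 5) + (if true then 4 else 7))))
step 3: [delta@0] (3 * ((let x = (\y.true) in (0 - 5)) + ((if true then 1 else 5) + (if true then 4 else 7))))
step 4: [let@1.0] (3 * ((0 - 5) + ((if true then 1 else 5) + (if true then 4 else 7))))
step 5: [delta@1.0] (3 * (-5 + ((if true then 1 else 5) + (if true then 4 else 7))))
step 6: [if@1.1.0] (3 * (-5 + (1 + (if true then 4 else 7))))
step 7: [if@1.1.1] (3 * (-5 + (1 + 4)))
step 8: [delta@1.1] (3 * (-5 + 5))
step 9: [delta@1] (3 * 0)
step 10: [delta@root] 0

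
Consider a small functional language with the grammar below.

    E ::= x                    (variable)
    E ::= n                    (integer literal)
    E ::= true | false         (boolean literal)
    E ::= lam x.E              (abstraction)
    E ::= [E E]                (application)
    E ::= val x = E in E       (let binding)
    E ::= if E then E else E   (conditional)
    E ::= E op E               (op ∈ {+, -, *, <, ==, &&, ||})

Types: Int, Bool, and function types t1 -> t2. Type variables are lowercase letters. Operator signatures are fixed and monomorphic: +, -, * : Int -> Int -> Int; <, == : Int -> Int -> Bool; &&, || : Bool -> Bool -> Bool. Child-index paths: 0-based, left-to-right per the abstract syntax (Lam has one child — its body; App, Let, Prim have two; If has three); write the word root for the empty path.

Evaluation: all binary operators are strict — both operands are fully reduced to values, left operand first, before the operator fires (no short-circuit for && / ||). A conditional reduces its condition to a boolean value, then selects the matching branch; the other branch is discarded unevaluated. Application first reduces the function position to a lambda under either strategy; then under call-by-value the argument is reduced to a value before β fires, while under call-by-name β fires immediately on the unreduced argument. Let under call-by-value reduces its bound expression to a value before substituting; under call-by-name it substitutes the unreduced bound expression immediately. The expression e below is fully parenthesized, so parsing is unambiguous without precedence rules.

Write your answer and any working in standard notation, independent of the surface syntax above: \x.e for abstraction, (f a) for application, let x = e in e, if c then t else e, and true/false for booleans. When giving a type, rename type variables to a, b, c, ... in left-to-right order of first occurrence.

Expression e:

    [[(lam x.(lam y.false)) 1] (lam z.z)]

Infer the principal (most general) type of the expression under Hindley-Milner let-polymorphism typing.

Working:
\y._ : b -> Bool
\x._ : a -> b -> Bool
  unify a -> b -> Bool ~ Int -> c
  unify a ~ Int
  unify b -> Bool ~ c
_ _ : b -> Bool
z : d
\z._ : d -> d
  unify b -> Bool ~ (d -> d) -> e
  unify b ~ d -> d
  unify Bool ~ e
_ _ : Bool

Answer: Bool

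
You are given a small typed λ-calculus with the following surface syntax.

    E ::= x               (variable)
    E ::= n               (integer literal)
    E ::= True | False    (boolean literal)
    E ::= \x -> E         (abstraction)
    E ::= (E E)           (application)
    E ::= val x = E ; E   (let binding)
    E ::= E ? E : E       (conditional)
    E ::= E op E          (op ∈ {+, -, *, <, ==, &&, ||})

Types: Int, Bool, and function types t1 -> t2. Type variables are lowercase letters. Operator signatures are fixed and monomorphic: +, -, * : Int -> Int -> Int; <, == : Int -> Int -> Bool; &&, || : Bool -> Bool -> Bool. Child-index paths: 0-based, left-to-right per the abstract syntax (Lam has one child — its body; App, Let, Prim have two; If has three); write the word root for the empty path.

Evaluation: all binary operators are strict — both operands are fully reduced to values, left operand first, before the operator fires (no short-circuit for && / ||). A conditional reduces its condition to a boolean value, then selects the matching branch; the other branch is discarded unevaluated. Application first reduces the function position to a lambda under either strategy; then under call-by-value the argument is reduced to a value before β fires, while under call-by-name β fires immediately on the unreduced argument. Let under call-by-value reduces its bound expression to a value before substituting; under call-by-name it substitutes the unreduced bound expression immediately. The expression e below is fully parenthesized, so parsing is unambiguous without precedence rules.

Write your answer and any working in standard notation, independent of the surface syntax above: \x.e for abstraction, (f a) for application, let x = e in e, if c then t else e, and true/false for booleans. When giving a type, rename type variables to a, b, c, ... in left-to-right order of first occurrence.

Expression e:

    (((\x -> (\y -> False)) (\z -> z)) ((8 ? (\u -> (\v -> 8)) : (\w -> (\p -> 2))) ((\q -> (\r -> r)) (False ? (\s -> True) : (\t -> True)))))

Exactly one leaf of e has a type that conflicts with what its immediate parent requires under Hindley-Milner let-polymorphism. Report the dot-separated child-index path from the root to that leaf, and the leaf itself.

Derivation:
\y._ : b -> Bool
\x._ : a -> b -> Bool
z : c
\z._ : c -> c
  unify a -> b -> Bool ~ (c -> c) -> d
  unify a ~ c -> c
  unify b -> Bool ~ d
_ _ : b -> Bool
  unify Int ~ Bool
  FAIL: mismatch Int ~ Bool

Answer: 1.0.0 : 8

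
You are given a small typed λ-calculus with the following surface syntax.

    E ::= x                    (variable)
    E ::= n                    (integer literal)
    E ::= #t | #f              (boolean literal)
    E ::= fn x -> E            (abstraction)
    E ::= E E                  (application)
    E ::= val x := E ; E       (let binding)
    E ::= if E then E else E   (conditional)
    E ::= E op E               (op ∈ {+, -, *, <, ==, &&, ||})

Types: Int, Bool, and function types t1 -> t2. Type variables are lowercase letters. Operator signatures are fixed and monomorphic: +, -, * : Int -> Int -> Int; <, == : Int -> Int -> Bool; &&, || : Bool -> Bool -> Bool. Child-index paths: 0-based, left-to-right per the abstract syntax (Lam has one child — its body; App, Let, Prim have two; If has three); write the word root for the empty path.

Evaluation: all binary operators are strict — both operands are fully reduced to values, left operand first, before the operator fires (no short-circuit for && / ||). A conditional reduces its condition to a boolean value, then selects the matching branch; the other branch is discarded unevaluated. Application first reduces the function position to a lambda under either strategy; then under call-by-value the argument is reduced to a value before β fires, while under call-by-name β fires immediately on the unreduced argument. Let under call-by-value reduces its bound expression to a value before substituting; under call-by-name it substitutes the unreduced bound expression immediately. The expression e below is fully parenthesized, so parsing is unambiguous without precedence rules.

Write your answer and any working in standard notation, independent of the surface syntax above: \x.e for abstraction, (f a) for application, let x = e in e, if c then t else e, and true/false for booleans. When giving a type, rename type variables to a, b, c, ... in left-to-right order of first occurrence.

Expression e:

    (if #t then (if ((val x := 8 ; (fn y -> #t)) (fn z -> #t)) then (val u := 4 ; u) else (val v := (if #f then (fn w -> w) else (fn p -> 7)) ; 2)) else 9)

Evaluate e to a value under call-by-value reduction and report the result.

Working:
step 0: (if true then (if ((let x = 8 in (\y.true)) (\z.true)) then (let u = 4 in u) else (let v = (if false then (\w.w) else (\p.7)) in 2)) else 9)
step 1: [if@root] (if ((let x = 8 in (\y.true)) (\z.true)) then (let u = 4 in u) else (let v = (if false then (\w.w) else (\p.7)) in 2))
step 2: [let@0.0] (if ((\y.true) (\z.true)) then (let u = 4 in u) else (let v = (if false then (\w.w) else (\p.7)) in 2))
step 3: [beta@0] (if true then (let u = 4 in u) else (let v = (if false then (\w.w) else (\p.7)) in 2))
step 4: [if@root] (let u = 4 in u)
step 5: [let@root] 4

Answer: 4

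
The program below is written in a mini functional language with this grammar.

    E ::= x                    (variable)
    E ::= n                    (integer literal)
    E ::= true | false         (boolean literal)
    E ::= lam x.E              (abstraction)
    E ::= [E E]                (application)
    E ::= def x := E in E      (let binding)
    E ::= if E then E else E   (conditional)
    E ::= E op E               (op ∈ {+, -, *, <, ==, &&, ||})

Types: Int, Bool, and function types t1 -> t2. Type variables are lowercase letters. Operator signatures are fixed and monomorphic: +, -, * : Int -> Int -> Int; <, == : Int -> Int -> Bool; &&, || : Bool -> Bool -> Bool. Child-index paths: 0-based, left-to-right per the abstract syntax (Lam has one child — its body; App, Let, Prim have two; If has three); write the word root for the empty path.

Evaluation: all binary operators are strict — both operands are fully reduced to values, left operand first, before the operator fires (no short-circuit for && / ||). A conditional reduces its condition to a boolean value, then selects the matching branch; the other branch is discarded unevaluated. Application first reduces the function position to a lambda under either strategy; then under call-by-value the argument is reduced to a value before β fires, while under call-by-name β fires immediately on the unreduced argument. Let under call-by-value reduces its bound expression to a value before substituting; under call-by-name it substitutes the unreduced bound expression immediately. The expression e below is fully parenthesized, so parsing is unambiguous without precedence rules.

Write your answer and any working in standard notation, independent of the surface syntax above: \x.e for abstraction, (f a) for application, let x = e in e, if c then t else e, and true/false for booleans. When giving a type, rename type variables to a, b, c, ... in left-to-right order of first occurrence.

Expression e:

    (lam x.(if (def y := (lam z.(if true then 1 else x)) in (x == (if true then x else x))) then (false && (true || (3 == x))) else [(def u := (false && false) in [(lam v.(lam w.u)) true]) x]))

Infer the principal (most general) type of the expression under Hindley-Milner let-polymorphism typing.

Answer: Int -> Bool

Derivation:
  unify Bool ~ Bool
x : a
  unify Int ~ a
\z._ : b -> Int
let y : forall. b -> Int
x : Int
  unify Int ~ Int
  unify Bool ~ Bool
x : Int
x : Int
  unify Int ~ Int
  unify Int ~ Int
  unify Bool ~ Bool
  unify Bool ~ Bool
  unify Bool ~ Bool
  unify Int ~ Int
x : Int
  unify Int ~ Int
  unify Bool ~ Bool
  unify Bool ~ Bool
  unify Bool ~ Bool
  unify Bool ~ Bool
let u : Bool
u : Bool
\w._ : d -> Bool
\v._ : c -> d -> Bool
  unify c -> d -> Bool ~ Bool -> e
  unify c ~ Bool
  unify d -> Bool ~ e
_ _ : d -> Bool
x : Int
  unify d -> Bool ~ Int -> f
  unify d ~ Int
  unify Bool ~ f
_ _ : Bool
  unify Bool ~ Bool
\x._ : Int -> Bool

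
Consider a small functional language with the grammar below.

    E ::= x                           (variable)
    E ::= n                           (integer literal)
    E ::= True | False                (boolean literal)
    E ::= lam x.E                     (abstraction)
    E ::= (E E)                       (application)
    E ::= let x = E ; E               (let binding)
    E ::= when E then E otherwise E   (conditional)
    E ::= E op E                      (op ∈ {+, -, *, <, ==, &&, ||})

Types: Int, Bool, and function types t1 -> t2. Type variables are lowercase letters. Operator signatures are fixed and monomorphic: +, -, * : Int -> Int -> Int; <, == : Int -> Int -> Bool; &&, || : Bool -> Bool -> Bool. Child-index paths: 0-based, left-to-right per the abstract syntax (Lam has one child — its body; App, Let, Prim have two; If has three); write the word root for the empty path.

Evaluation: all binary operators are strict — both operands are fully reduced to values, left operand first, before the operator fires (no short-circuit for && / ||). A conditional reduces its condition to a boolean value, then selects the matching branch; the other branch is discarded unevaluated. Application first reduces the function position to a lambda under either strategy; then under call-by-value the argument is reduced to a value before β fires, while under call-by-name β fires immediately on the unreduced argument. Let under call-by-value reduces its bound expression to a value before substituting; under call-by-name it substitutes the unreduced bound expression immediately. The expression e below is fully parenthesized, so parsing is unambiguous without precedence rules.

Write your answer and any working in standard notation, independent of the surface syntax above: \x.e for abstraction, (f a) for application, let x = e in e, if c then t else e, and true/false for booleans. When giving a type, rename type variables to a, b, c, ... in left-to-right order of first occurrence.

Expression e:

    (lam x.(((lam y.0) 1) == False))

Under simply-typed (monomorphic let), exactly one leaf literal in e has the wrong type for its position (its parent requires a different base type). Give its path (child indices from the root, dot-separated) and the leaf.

Answer: 0.1 : false

Trace:
\y._ : b -> Int
  unify b -> Int ~ Int -> c
  unify b ~ Int
  unify Int ~ c
_ _ : Int
  unify Int ~ Int
  unify Bool ~ Int
  FAIL: mismatch Bool ~ Int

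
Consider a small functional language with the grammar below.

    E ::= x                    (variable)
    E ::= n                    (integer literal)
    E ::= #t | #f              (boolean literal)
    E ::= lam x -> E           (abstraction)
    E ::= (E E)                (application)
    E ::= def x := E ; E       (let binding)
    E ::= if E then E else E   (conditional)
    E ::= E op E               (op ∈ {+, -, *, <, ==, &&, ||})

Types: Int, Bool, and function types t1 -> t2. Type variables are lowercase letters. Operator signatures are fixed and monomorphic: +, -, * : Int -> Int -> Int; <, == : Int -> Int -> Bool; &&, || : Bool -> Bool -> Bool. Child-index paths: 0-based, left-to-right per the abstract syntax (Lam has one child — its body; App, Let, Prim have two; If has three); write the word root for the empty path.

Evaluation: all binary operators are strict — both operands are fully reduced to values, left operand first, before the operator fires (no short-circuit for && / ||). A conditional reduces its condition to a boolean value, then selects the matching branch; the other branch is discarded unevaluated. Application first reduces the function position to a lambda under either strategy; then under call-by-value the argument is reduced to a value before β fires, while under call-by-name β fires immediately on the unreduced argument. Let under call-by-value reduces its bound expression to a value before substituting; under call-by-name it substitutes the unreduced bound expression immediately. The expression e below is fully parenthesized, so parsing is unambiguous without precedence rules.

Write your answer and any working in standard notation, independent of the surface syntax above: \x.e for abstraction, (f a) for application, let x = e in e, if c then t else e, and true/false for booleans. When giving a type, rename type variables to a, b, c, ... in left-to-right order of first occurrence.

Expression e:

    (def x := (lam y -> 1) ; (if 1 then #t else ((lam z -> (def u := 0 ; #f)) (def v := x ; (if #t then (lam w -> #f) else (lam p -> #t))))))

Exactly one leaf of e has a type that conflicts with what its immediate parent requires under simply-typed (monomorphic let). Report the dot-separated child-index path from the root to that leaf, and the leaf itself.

Working:
\y._ : a -> Int
let x : a -> Int
  unify Int ~ Bool
  FAIL: mismatch Int ~ Bool

Answer: 1.0 : 1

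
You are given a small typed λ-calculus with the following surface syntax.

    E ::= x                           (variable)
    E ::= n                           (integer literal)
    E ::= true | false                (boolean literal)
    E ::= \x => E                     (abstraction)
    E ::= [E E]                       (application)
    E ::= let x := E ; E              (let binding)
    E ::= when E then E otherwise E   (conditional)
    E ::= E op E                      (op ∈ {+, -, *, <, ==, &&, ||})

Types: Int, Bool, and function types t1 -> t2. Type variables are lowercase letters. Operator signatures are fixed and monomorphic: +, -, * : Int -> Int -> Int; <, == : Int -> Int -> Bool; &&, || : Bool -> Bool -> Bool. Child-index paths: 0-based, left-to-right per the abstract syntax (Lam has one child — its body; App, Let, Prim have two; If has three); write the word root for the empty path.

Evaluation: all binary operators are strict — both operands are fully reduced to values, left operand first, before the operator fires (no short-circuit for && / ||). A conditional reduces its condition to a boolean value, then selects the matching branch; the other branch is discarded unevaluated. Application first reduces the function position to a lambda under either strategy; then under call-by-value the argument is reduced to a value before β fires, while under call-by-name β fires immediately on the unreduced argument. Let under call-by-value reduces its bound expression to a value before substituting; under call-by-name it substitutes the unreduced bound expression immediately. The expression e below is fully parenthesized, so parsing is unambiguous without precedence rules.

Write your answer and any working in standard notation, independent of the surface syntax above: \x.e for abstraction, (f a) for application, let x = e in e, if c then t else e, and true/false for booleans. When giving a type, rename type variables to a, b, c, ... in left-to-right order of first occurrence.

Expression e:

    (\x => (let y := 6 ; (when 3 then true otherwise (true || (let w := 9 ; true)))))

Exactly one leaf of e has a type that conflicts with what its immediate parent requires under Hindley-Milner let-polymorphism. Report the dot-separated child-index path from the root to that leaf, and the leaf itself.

Working:
let y : Int
  unify Int ~ Bool
  FAIL: mismatch Int ~ Bool

Answer: 0.1.0 : 3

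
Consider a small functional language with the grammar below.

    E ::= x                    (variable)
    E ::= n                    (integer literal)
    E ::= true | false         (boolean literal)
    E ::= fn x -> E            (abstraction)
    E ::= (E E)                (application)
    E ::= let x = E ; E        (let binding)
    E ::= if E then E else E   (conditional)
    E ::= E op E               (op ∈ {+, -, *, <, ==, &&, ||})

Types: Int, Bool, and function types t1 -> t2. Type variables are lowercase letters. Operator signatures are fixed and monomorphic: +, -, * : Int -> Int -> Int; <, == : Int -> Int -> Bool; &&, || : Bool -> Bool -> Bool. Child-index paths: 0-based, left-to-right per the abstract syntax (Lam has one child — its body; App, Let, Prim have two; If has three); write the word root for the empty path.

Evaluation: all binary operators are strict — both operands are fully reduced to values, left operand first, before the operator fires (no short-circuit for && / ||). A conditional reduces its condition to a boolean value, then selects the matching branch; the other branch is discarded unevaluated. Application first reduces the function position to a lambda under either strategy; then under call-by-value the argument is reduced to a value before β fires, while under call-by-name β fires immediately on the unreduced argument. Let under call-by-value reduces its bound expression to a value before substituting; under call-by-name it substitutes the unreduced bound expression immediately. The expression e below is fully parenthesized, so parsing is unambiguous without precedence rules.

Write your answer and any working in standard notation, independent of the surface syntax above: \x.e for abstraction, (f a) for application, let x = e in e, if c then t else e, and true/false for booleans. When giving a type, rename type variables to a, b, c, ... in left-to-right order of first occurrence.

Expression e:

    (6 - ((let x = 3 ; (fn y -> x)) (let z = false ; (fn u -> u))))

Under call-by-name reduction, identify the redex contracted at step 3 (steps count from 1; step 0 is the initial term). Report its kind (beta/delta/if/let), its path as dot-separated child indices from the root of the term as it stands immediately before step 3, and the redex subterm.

Answer: delta at root : (6 - 3)

Trace:
step 0: (6 - ((let x = 3 in (\y.x)) (let z = false in (\u.u))))
step 1: [let@1.0] (6 - ((\y.3) (let z = false in (\u.u))))
step 2: [beta@1] (6 - 3)
step 3: [delta@root] 3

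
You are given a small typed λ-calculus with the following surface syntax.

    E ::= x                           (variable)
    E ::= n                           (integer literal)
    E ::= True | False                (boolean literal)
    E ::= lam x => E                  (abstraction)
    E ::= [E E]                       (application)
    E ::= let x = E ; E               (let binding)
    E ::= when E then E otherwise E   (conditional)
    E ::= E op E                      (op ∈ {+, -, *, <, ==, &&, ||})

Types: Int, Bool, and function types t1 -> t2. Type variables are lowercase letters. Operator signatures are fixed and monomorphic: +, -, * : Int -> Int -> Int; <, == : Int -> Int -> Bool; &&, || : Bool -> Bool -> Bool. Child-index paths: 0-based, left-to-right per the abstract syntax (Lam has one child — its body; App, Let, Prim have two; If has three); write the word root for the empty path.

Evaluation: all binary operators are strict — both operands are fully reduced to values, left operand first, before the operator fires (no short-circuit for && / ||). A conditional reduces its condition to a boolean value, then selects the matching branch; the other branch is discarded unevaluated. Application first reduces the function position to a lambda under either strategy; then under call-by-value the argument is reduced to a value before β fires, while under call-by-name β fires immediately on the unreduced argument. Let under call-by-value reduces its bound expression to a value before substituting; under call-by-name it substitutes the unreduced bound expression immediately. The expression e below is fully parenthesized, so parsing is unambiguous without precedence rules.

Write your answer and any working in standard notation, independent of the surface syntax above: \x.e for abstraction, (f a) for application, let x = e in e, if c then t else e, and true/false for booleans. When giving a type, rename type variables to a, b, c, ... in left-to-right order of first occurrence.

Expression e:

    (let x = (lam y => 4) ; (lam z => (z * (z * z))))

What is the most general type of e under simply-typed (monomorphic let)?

Derivation:
\y._ : a -> Int
let x : a -> Int
z : b
  unify b ~ Int
z : Int
  unify Int ~ Int
z : Int
  unify Int ~ Int
  unify Int ~ Int
\z._ : Int -> Int

Answer: Int -> Int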